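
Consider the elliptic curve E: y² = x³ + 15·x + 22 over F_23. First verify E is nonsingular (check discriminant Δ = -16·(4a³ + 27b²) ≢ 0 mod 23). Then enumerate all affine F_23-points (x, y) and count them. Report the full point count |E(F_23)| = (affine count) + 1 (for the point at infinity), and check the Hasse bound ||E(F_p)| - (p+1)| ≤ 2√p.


Affine points = {(3, 5), (3, 18), (4, 10), (4, 13), (6, 11), (6, 12), (9, 9), (9, 14), (11, 0), (14, 3), (14, 20), (18, 11), (18, 12), (19, 6), (19, 17), (22, 11), (22, 12)}; affine count = 17; |E(F_23)| = 18.

Discriminant check: Δ ∝ 4a³ + 27b² = 4·15³ + 27·22² = 4·3375 + 27·484 ≡ 3 (mod 23). Nonzero ⇒ E is nonsingular.
For each x ∈ F_23, compute rhs = x³ + 15·x + 22 mod 23, then count y ∈ F_23 with y² ≡ rhs.
  x = 0: rhs = 22, matching y values: none (0 points).
  x = 1: rhs = 15, matching y values: none (0 points).
  x = 2: rhs = 14, matching y values: none (0 points).
  x = 3: rhs = 2, matching y values: 5, 18 (2 points).
  x = 4: rhs = 8, matching y values: 10, 13 (2 points).
  x = 5: rhs = 15, matching y values: none (0 points).
  x = 6: rhs = 6, matching y values: 11, 12 (2 points).
  x = 7: rhs = 10, matching y values: none (0 points).
  x = 8: rhs = 10, matching y values: none (0 points).
  x = 9: rhs = 12, matching y values: 9, 14 (2 points).
  x = 10: rhs = 22, matching y values: none (0 points).
  x = 11: rhs = 0, matching y values: 0 (1 points).
  x = 12: rhs = 21, matching y values: none (0 points).
  x = 13: rhs = 22, matching y values: none (0 points).
  x = 14: rhs = 9, matching y values: 3, 20 (2 points).
  x = 15: rhs = 11, matching y values: none (0 points).
  x = 16: rhs = 11, matching y values: none (0 points).
  x = 17: rhs = 15, matching y values: none (0 points).
  x = 18: rhs = 6, matching y values: 11, 12 (2 points).
  x = 19: rhs = 13, matching y values: 6, 17 (2 points).
  x = 20: rhs = 19, matching y values: none (0 points).
  x = 21: rhs = 7, matching y values: none (0 points).
  x = 22: rhs = 6, matching y values: 11, 12 (2 points).
Total affine count: 17.
Full point count |E(F_23)| = 17 + 1 = 18.
Hasse bound: |18 − (23+1)| = |-6| = 6 ≤ 2√23 ≈ 9.5917 ✓.


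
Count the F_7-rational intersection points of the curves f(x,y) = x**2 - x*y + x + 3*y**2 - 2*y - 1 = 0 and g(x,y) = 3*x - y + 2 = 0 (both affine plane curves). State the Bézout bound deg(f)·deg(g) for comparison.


Common zeros: {(0, 2), (5, 3)}; count = 2; Bézout bound = 2.

deg(f) = 2, deg(g) = 1, so Bézout bound = 2.
Scan x ∈ F_7. For each x, list the y ∈ F_7 with f(x, y) ≡ 0 and those with g(x, y) ≡ 0 (mod 7); the common zeros in that column are the intersection.
  x = 0: f ≡ 0 at y ∈ {1, 2}; g ≡ 0 at y ∈ {2}; common: {2}.
  x = 1: f ≡ 0 at y ∈ {2, 6}; g ≡ 0 at y ∈ {5}; common: ∅.
  x = 2: f ≡ 0 at y ∈ ∅; g ≡ 0 at y ∈ {1}; common: ∅.
  x = 3: f ≡ 0 at y ∈ ∅; g ≡ 0 at y ∈ {4}; common: ∅.
  x = 4: f ≡ 0 at y ∈ {3, 6}; g ≡ 0 at y ∈ {0}; common: ∅.
  x = 5: f ≡ 0 at y ∈ {3, 4}; g ≡ 0 at y ∈ {3}; common: {3}.
  x = 6: f ≡ 0 at y ∈ ∅; g ≡ 0 at y ∈ {6}; common: ∅.
Collecting: common zeros = {(0, 2), (5, 3)}, so the count is 2.
Comparison with the Bézout bound: 2 ≤ 2 = deg(f)·deg(g), as expected for curves with no common component (the bound is attained).


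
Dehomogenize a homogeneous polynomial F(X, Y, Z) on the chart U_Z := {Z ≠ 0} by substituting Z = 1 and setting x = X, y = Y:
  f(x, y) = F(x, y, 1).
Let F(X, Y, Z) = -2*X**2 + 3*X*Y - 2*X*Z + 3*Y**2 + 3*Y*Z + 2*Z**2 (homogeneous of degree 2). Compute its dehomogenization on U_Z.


f(x, y) = -2*x**2 + 3*x*y - 2*x + 3*y**2 + 3*y + 2

On U_Z we set Z = 1. Each monomial c·X^i·Y^j·Z^k in F becomes c·x^i·y^j·1^k = c·x^i·y^j.
Substituting Z = 1: F(X, Y, 1) = -2*x**2 + 3*x*y - 2*x + 3*y**2 + 3*y + 2.
Note: deg(f) ≤ deg(F) = 2; strict inequality happens when F is divisible by Z (lost terms).


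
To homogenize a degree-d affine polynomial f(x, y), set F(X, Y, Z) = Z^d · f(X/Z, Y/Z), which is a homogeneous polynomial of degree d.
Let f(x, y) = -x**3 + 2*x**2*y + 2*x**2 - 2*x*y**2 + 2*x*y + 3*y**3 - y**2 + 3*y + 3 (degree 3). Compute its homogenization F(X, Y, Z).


F(X, Y, Z) = -X**3 + 2*X**2*Y + 2*X**2*Z - 2*X*Y**2 + 2*X*Y*Z + 3*Y**3 - Y**2*Z + 3*Y*Z**2 + 3*Z**3

deg(f) = 3.
Substitute x = X/Z, y = Y/Z into f, then multiply by Z^3.
  monomial -1·x^3·y^0 ↦ -1·X^3·Y^0·Z^0.
  monomial 2·x^2·y^1 ↦ 2·X^2·Y^1·Z^0.
  monomial 2·x^2·y^0 ↦ 2·X^2·Y^0·Z^1.
  monomial -2·x^1·y^2 ↦ -2·X^1·Y^2·Z^0.
  monomial 2·x^1·y^1 ↦ 2·X^1·Y^1·Z^1.
  monomial 3·x^0·y^3 ↦ 3·X^0·Y^3·Z^0.
  monomial -1·x^0·y^2 ↦ -1·X^0·Y^2·Z^1.
  monomial 3·x^0·y^1 ↦ 3·X^0·Y^1·Z^2.
  monomial 3·x^0·y^0 ↦ 3·X^0·Y^0·Z^3.
Collecting: F(X, Y, Z) = -X**3 + 2*X**2*Y + 2*X**2*Z - 2*X*Y**2 + 2*X*Y*Z + 3*Y**3 - Y**2*Z + 3*Y*Z**2 + 3*Z**3.


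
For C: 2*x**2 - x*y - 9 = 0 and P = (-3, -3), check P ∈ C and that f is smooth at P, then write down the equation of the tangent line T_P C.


Tangent line at P: -9*x + 3*y - 18 = 0.

Step 1: f(-3, -3) = 0, so P lies on C.
Step 2: partial derivatives
  f_x(x, y) = 4*x - y, f_y(x, y) = -x.
  f_x(P) = -9, f_y(P) = 3 (gradient nonzero, so P is smooth).
Step 3: tangent line at P: -9·(x − -3) + 3·(y − -3) = 0.
Expanding: -9*x + 3*y - 18 = 0.


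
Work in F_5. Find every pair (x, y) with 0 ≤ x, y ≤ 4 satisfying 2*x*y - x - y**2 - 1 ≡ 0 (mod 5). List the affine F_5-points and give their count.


Affine F_5-points: {(0, 2), (0, 3), (1, 3), (1, 4), (2, 1), (2, 3), (3, 3), (4, 0), (4, 3)}; count = 9.

For each of the 25 pairs (x, y) ∈ F_5², evaluate f(x, y) mod 5. Record the zeros.
  x = 0: [0↦4, 1↦3, 2↦0, 3↦0, 4↦3]  zeros at y ∈ {2, 3}
  x = 1: [0↦3, 1↦4, 2↦3, 3↦0, 4↦0]  zeros at y ∈ {3, 4}
  x = 2: [0↦2, 1↦0, 2↦1, 3↦0, 4↦2]  zeros at y ∈ {1, 3}
  x = 3: [0↦1, 1↦1, 2↦4, 3↦0, 4↦4]  zeros at y ∈ {3}
  x = 4: [0↦0, 1↦2, 2↦2, 3↦0, 4↦1]  zeros at y ∈ {0, 3}
Collecting zeros: affine points = {(0, 2), (0, 3), (1, 3), (1, 4), (2, 1), (2, 3), (3, 3), (4, 0), (4, 3)}.
Total count |C(F_5)_aff| = 9.


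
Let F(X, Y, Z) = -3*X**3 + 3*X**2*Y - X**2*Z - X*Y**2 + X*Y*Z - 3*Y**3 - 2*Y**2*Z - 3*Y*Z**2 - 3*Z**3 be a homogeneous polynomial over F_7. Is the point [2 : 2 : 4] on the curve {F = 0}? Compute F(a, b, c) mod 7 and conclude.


F(2,2,4) ≡ 5 (mod 7); P is NOT on the curve.

Evaluate F(2, 2, 4) term-by-term (mod 7).
  -3*X**3 ↦ -3·8·1·1 = -24
  3*X**2*Y ↦ 3·4·2·1 = 24
  -X**2*Z ↦ -1·4·1·4 = -16
  -X*Y**2 ↦ -1·2·4·1 = -8
  X*Y*Z ↦ 1·2·2·4 = 16
  -3*Y**3 ↦ -3·1·8·1 = -24
  -2*Y**2*Z ↦ -2·1·4·4 = -32
  -3*Y*Z**2 ↦ -3·1·2·16 = -96
  -3*Z**3 ↦ -3·1·1·64 = -192
Sum: F(2, 2, 4) = (-24) + (24) + (-16) + (-8) + (16) + (-24) + (-32) + (-96) + (-192) = -352.
Reducing mod 7: -352 ≡ 5 (mod 7).
Since F(a, b, c) ≡ 5 ≠ 0 (mod 7), P does NOT lie on the curve.


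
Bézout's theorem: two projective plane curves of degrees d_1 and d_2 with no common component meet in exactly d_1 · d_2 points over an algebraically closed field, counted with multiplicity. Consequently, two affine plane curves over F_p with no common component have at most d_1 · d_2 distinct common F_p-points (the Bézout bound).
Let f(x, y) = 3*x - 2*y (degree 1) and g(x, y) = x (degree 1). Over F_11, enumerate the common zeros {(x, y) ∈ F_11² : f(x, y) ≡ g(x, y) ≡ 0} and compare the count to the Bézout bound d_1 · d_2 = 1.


Common zeros: {(0, 0)}; count = 1; Bézout bound = 1.

deg(f) = 1, deg(g) = 1, so Bézout bound = 1.
Scan x ∈ F_11. For each x, list the y ∈ F_11 with f(x, y) ≡ 0 and those with g(x, y) ≡ 0 (mod 11); the common zeros in that column are the intersection.
  x = 0: f ≡ 0 at y ∈ {0}; g ≡ 0 at y ∈ {0, 1, 2, 3, 4, 5, 6, 7, 8, 9, 10}; common: {0}.
  x = 1: f ≡ 0 at y ∈ {7}; g ≡ 0 at y ∈ ∅; common: ∅.
  x = 2: f ≡ 0 at y ∈ {3}; g ≡ 0 at y ∈ ∅; common: ∅.
  x = 3: f ≡ 0 at y ∈ {10}; g ≡ 0 at y ∈ ∅; common: ∅.
  x = 4: f ≡ 0 at y ∈ {6}; g ≡ 0 at y ∈ ∅; common: ∅.
  x = 5: f ≡ 0 at y ∈ {2}; g ≡ 0 at y ∈ ∅; common: ∅.
  x = 6: f ≡ 0 at y ∈ {9}; g ≡ 0 at y ∈ ∅; common: ∅.
  x = 7: f ≡ 0 at y ∈ {5}; g ≡ 0 at y ∈ ∅; common: ∅.
  x = 8: f ≡ 0 at y ∈ {1}; g ≡ 0 at y ∈ ∅; common: ∅.
  x = 9: f ≡ 0 at y ∈ {8}; g ≡ 0 at y ∈ ∅; common: ∅.
  x = 10: f ≡ 0 at y ∈ {4}; g ≡ 0 at y ∈ ∅; common: ∅.
Collecting: common zeros = {(0, 0)}, so the count is 1.
Comparison with the Bézout bound: 1 ≤ 1 = deg(f)·deg(g), as expected for curves with no common component (the bound is attained).


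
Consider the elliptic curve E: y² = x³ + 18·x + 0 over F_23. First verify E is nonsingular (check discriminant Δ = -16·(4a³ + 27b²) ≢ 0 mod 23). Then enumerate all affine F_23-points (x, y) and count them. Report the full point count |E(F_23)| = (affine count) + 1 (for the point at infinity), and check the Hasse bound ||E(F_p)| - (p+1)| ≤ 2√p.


Affine points = {(0, 0), (3, 9), (3, 14), (5, 10), (5, 13), (6, 5), (6, 18), (7, 3), (7, 20), (8, 9), (8, 14), (12, 9), (12, 14), (13, 4), (13, 19), (14, 11), (14, 12), (19, 5), (19, 18), (21, 5), (21, 18), (22, 2), (22, 21)}; affine count = 23; |E(F_23)| = 24.

Discriminant check: Δ ∝ 4a³ + 27b² = 4·18³ + 27·0² = 4·5832 + 27·0 ≡ 6 (mod 23). Nonzero ⇒ E is nonsingular.
For each x ∈ F_23, compute rhs = x³ + 18·x + 0 mod 23, then count y ∈ F_23 with y² ≡ rhs.
  x = 0: rhs = 0, matching y values: 0 (1 points).
  x = 1: rhs = 19, matching y values: none (0 points).
  x = 2: rhs = 21, matching y values: none (0 points).
  x = 3: rhs = 12, matching y values: 9, 14 (2 points).
  x = 4: rhs = 21, matching y values: none (0 points).
  x = 5: rhs = 8, matching y values: 10, 13 (2 points).
  x = 6: rhs = 2, matching y values: 5, 18 (2 points).
  x = 7: rhs = 9, matching y values: 3, 20 (2 points).
  x = 8: rhs = 12, matching y values: 9, 14 (2 points).
  x = 9: rhs = 17, matching y values: none (0 points).
  x = 10: rhs = 7, matching y values: none (0 points).
  x = 11: rhs = 11, matching y values: none (0 points).
  x = 12: rhs = 12, matching y values: 9, 14 (2 points).
  x = 13: rhs = 16, matching y values: 4, 19 (2 points).
  x = 14: rhs = 6, matching y values: 11, 12 (2 points).
  x = 15: rhs = 11, matching y values: none (0 points).
  x = 16: rhs = 14, matching y values: none (0 points).
  x = 17: rhs = 21, matching y values: none (0 points).
  x = 18: rhs = 15, matching y values: none (0 points).
  x = 19: rhs = 2, matching y values: 5, 18 (2 points).
  x = 20: rhs = 11, matching y values: none (0 points).
  x = 21: rhs = 2, matching y values: 5, 18 (2 points).
  x = 22: rhs = 4, matching y values: 2, 21 (2 points).
Total affine count: 23.
Full point count |E(F_23)| = 23 + 1 = 24.
Hasse bound: |24 − (23+1)| = |0| = 0 ≤ 2√23 ≈ 9.5917 ✓.


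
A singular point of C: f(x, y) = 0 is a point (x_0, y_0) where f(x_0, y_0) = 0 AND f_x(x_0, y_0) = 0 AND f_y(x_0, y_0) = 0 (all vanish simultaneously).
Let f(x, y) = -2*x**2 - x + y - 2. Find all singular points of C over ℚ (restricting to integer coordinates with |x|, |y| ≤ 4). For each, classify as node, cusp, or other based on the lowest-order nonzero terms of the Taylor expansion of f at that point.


No singular points in the scanned grid; C is smooth there.

Compute partial derivatives:
  f_x = -4*x - 1.
  f_y = 1.
f_y = 1 is a nonzero constant, so f_y never vanishes: no point (x, y) can satisfy f = f_x = f_y = 0. In particular no (x, y) ∈ {−4, ..., 4}² is singular; the curve is smooth.


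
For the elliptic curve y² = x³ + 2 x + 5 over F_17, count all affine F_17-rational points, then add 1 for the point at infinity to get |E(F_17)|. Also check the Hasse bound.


Affine points = {(1, 5), (1, 12), (2, 0), (3, 2), (3, 15), (4, 3), (4, 14), (5, 2), (5, 15), (9, 2), (9, 15), (11, 7), (11, 10), (13, 1), (13, 16), (16, 6), (16, 11)}; affine count = 17; |E(F_17)| = 18.

Discriminant check: Δ ∝ 4a³ + 27b² = 4·2³ + 27·5² = 4·8 + 27·25 ≡ 10 (mod 17). Nonzero ⇒ E is nonsingular.
For each x ∈ F_17, compute rhs = x³ + 2·x + 5 mod 17, then count y ∈ F_17 with y² ≡ rhs.
  x = 0: rhs = 5, matching y values: none (0 points).
  x = 1: rhs = 8, matching y values: 5, 12 (2 points).
  x = 2: rhs = 0, matching y values: 0 (1 points).
  x = 3: rhs = 4, matching y values: 2, 15 (2 points).
  x = 4: rhs = 9, matching y values: 3, 14 (2 points).
  x = 5: rhs = 4, matching y values: 2, 15 (2 points).
  x = 6: rhs = 12, matching y values: none (0 points).
  x = 7: rhs = 5, matching y values: none (0 points).
  x = 8: rhs = 6, matching y values: none (0 points).
  x = 9: rhs = 4, matching y values: 2, 15 (2 points).
  x = 10: rhs = 5, matching y values: none (0 points).
  x = 11: rhs = 15, matching y values: 7, 10 (2 points).
  x = 12: rhs = 6, matching y values: none (0 points).
  x = 13: rhs = 1, matching y values: 1, 16 (2 points).
  x = 14: rhs = 6, matching y values: none (0 points).
  x = 15: rhs = 10, matching y values: none (0 points).
  x = 16: rhs = 2, matching y values: 6, 11 (2 points).
Total affine count: 17.
Full point count |E(F_17)| = 17 + 1 = 18.
Hasse bound: |18 − (17+1)| = |0| = 0 ≤ 2√17 ≈ 8.2462 ✓.


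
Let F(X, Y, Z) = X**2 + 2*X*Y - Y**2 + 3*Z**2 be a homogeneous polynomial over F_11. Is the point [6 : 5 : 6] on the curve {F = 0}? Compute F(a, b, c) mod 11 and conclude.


F(6,5,6) ≡ 3 (mod 11); P is NOT on the curve.

Evaluate F(6, 5, 6) term-by-term (mod 11).
  X**2 ↦ 1·36·1·1 = 36
  2*X*Y ↦ 2·6·5·1 = 60
  -Y**2 ↦ -1·1·25·1 = -25
  3*Z**2 ↦ 3·1·1·36 = 108
Sum: F(6, 5, 6) = (36) + (60) + (-25) + (108) = 179.
Reducing mod 11: 179 ≡ 3 (mod 11).
Since F(a, b, c) ≡ 3 ≠ 0 (mod 11), P does NOT lie on the curve.


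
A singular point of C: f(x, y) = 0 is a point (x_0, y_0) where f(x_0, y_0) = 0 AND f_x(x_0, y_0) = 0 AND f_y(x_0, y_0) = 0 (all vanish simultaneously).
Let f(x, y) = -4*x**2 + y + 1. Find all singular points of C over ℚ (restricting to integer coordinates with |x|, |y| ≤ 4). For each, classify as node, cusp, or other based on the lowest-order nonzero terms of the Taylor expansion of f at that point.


No singular points in the scanned grid; C is smooth there.

Compute partial derivatives:
  f_x = -8*x.
  f_y = 1.
f_y = 1 is a nonzero constant, so f_y never vanishes: no point (x, y) can satisfy f = f_x = f_y = 0. In particular no (x, y) ∈ {−4, ..., 4}² is singular; the curve is smooth.


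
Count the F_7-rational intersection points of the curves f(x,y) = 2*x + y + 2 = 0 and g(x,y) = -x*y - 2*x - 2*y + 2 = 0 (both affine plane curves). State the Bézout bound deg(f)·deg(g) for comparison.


Common zeros: ∅; count = 0; Bézout bound = 2.

deg(f) = 1, deg(g) = 2, so Bézout bound = 2.
Scan x ∈ F_7. For each x, list the y ∈ F_7 with f(x, y) ≡ 0 and those with g(x, y) ≡ 0 (mod 7); the common zeros in that column are the intersection.
  x = 0: f ≡ 0 at y ∈ {5}; g ≡ 0 at y ∈ {1}; common: ∅.
  x = 1: f ≡ 0 at y ∈ {3}; g ≡ 0 at y ∈ {0}; common: ∅.
  x = 2: f ≡ 0 at y ∈ {1}; g ≡ 0 at y ∈ {3}; common: ∅.
  x = 3: f ≡ 0 at y ∈ {6}; g ≡ 0 at y ∈ {2}; common: ∅.
  x = 4: f ≡ 0 at y ∈ {4}; g ≡ 0 at y ∈ {6}; common: ∅.
  x = 5: f ≡ 0 at y ∈ {2}; g ≡ 0 at y ∈ ∅; common: ∅.
  x = 6: f ≡ 0 at y ∈ {0}; g ≡ 0 at y ∈ {4}; common: ∅.
Collecting: common zeros = ∅, so the count is 0.
Comparison with the Bézout bound: 0 ≤ 2 = deg(f)·deg(g), as expected for curves with no common component (the affine F_7-count falls short of the bound because intersections may lie at infinity, over extension fields, or carry multiplicity).


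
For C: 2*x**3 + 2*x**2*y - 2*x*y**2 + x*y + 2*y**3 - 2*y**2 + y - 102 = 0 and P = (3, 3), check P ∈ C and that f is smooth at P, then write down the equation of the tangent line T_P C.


Tangent line at P: 75*x + 28*y - 309 = 0.

Step 1: f(3, 3) = 0, so P lies on C.
Step 2: partial derivatives
  f_x(x, y) = 6*x**2 + 4*x*y - 2*y**2 + y, f_y(x, y) = 2*x**2 - 4*x*y + x + 6*y**2 - 4*y + 1.
  f_x(P) = 75, f_y(P) = 28 (gradient nonzero, so P is smooth).
Step 3: tangent line at P: 75·(x − 3) + 28·(y − 3) = 0.
Expanding: 75*x + 28*y - 309 = 0.


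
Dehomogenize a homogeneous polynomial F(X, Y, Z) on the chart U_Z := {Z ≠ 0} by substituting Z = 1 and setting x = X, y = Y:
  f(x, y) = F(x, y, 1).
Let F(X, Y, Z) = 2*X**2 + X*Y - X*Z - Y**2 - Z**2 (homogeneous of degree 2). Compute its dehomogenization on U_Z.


f(x, y) = 2*x**2 + x*y - x - y**2 - 1

On U_Z we set Z = 1. Each monomial c·X^i·Y^j·Z^k in F becomes c·x^i·y^j·1^k = c·x^i·y^j.
Substituting Z = 1: F(X, Y, 1) = 2*x**2 + x*y - x - y**2 - 1.
Note: deg(f) ≤ deg(F) = 2; strict inequality happens when F is divisible by Z (lost terms).


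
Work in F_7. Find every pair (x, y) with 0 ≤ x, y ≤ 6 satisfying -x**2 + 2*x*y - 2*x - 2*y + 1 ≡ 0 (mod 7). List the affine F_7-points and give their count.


Affine F_7-points: {(0, 4), (2, 0), (3, 0), (4, 5), (5, 6), (6, 4)}; count = 6.

For each of the 49 pairs (x, y) ∈ F_7², evaluate f(x, y) mod 7. Record the zeros.
  x = 0: [0↦1, 1↦6, 2↦4, 3↦2, 4↦0, 5↦5, 6↦3]  zeros at y ∈ {4}
  x = 1: [0↦5, 1↦5, 2↦5, 3↦5, 4↦5, 5↦5, 6↦5]  zeros at y ∈ ∅
  x = 2: [0↦0, 1↦2, 2↦4, 3↦6, 4↦1, 5↦3, 6↦5]  zeros at y ∈ {0}
  x = 3: [0↦0, 1↦4, 2↦1, 3↦5, 4↦2, 5↦6, 6↦3]  zeros at y ∈ {0}
  x = 4: [0↦5, 1↦4, 2↦3, 3↦2, 4↦1, 5↦0, 6↦6]  zeros at y ∈ {5}
  x = 5: [0↦1, 1↦2, 2↦3, 3↦4, 4↦5, 5↦6, 6↦0]  zeros at y ∈ {6}
  x = 6: [0↦2, 1↦5, 2↦1, 3↦4, 4↦0, 5↦3, 6↦6]  zeros at y ∈ {4}
Collecting zeros: affine points = {(0, 4), (2, 0), (3, 0), (4, 5), (5, 6), (6, 4)}.
Total count |C(F_7)_aff| = 6.


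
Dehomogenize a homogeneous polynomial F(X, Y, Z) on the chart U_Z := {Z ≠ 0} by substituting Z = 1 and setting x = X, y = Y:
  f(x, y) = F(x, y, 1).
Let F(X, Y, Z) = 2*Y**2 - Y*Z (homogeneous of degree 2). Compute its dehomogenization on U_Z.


f(x, y) = 2*y**2 - y

On U_Z we set Z = 1. Each monomial c·X^i·Y^j·Z^k in F becomes c·x^i·y^j·1^k = c·x^i·y^j.
Substituting Z = 1: F(X, Y, 1) = 2*y**2 - y.
Note: deg(f) ≤ deg(F) = 2; strict inequality happens when F is divisible by Z (lost terms).


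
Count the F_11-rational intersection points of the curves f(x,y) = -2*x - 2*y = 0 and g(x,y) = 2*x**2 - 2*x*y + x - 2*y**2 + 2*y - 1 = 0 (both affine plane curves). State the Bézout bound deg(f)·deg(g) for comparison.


Common zeros: {(1, 10), (5, 6)}; count = 2; Bézout bound = 2.

deg(f) = 1, deg(g) = 2, so Bézout bound = 2.
Scan x ∈ F_11. For each x, list the y ∈ F_11 with f(x, y) ≡ 0 and those with g(x, y) ≡ 0 (mod 11); the common zeros in that column are the intersection.
  x = 0: f ≡ 0 at y ∈ {0}; g ≡ 0 at y ∈ ∅; common: ∅.
  x = 1: f ≡ 0 at y ∈ {10}; g ≡ 0 at y ∈ {1, 10}; common: {10}.
  x = 2: f ≡ 0 at y ∈ {9}; g ≡ 0 at y ∈ ∅; common: ∅.
  x = 3: f ≡ 0 at y ∈ {8}; g ≡ 0 at y ∈ {10}; common: ∅.
  x = 4: f ≡ 0 at y ∈ {7}; g ≡ 0 at y ∈ ∅; common: ∅.
  x = 5: f ≡ 0 at y ∈ {6}; g ≡ 0 at y ∈ {1, 6}; common: {6}.
  x = 6: f ≡ 0 at y ∈ {5}; g ≡ 0 at y ∈ {0, 6}; common: ∅.
  x = 7: f ≡ 0 at y ∈ {4}; g ≡ 0 at y ∈ ∅; common: ∅.
  x = 8: f ≡ 0 at y ∈ {3}; g ≡ 0 at y ∈ {2}; common: ∅.
  x = 9: f ≡ 0 at y ∈ {2}; g ≡ 0 at y ∈ ∅; common: ∅.
  x = 10: f ≡ 0 at y ∈ {1}; g ≡ 0 at y ∈ {0, 2}; common: ∅.
Collecting: common zeros = {(1, 10), (5, 6)}, so the count is 2.
Comparison with the Bézout bound: 2 ≤ 2 = deg(f)·deg(g), as expected for curves with no common component (the bound is attained).


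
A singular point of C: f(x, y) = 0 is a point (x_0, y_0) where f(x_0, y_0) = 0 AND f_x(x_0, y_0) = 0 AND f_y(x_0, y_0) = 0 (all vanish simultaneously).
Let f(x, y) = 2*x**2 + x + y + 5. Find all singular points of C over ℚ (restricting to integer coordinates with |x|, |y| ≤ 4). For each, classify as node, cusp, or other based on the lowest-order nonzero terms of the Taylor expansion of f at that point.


No singular points in the scanned grid; C is smooth there.

Compute partial derivatives:
  f_x = 4*x + 1.
  f_y = 1.
f_y = 1 is a nonzero constant, so f_y never vanishes: no point (x, y) can satisfy f = f_x = f_y = 0. In particular no (x, y) ∈ {−4, ..., 4}² is singular; the curve is smooth.


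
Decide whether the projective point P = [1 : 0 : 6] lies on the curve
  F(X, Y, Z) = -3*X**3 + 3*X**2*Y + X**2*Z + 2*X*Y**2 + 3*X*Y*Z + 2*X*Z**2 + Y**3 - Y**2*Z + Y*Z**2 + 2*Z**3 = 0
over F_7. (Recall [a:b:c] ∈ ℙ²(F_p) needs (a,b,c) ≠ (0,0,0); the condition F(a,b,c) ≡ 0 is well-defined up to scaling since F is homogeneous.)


F(1,0,6) ≡ 3 (mod 7); P is NOT on the curve.

Evaluate F(1, 0, 6) term-by-term (mod 7).
  -3*X**3 ↦ -3·1·1·1 = -3
  3*X**2*Y ↦ 3·1·0·1 = 0
  X**2*Z ↦ 1·1·1·6 = 6
  2*X*Y**2 ↦ 2·1·0·1 = 0
  3*X*Y*Z ↦ 3·1·0·6 = 0
  2*X*Z**2 ↦ 2·1·1·36 = 72
  Y**3 ↦ 1·1·0·1 = 0
  -Y**2*Z ↦ -1·1·0·6 = 0
  Y*Z**2 ↦ 1·1·0·36 = 0
  2*Z**3 ↦ 2·1·1·216 = 432
Sum: F(1, 0, 6) = (-3) + (0) + (6) + (0) + (0) + (72) + (0) + (0) + (0) + (432) = 507.
Reducing mod 7: 507 ≡ 3 (mod 7).
Since F(a, b, c) ≡ 3 ≠ 0 (mod 7), P does NOT lie on the curve.


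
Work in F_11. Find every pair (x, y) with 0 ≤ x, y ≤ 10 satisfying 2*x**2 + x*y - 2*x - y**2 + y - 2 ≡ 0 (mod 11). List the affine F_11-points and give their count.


Affine F_11-points: {(0, 5), (0, 7), (3, 7), (3, 8), (4, 0), (4, 5), (5, 8), (5, 9), (8, 0), (8, 9)}; count = 10.

For each of the 121 pairs (x, y) ∈ F_11², evaluate f(x, y) mod 11. Record the zeros.
  x = 0: [0↦9, 1↦9, 2↦7, 3↦3, 4↦8, 5↦0, 6↦1, 7↦0, 8↦8, 9↦3, 10↦7]  zeros at y ∈ {5, 7}
  x = 1: [0↦9, 1↦10, 2↦9, 3↦6, 4↦1, 5↦5, 6↦7, 7↦7, 8↦5, 9↦1, 10↦6]  zeros at y ∈ ∅
  x = 2: [0↦2, 1↦4, 2↦4, 3↦2, 4↦9, 5↦3, 6↦6, 7↦7, 8↦6, 9↦3, 10↦9]  zeros at y ∈ ∅
  x = 3: [0↦10, 1↦2, 2↦3, 3↦2, 4↦10, 5↦5, 6↦9, 7↦0, 8↦0, 9↦9, 10↦5]  zeros at y ∈ {7, 8}
  x = 4: [0↦0, 1↦4, 2↦6, 3↦6, 4↦4, 5↦0, 6↦5, 7↦8, 8↦9, 9↦8, 10↦5]  zeros at y ∈ {0, 5}
  x = 5: [0↦5, 1↦10, 2↦2, 3↦3, 4↦2, 5↦10, 6↦5, 7↦9, 8↦0, 9↦0, 10↦9]  zeros at y ∈ {8, 9}
  x = 6: [0↦3, 1↦9, 2↦2, 3↦4, 4↦4, 5↦2, 6↦9, 7↦3, 8↦6, 9↦7, 10↦6]  zeros at y ∈ ∅
  x = 7: [0↦5, 1↦1, 2↦6, 3↦9, 4↦10, 5↦9, 6↦6, 7↦1, 8↦5, 9↦7, 10↦7]  zeros at y ∈ ∅
  x = 8: [0↦0, 1↦8, 2↦3, 3↦7, 4↦9, 5↦9, 6↦7, 7↦3, 8↦8, 9↦0, 10↦1]  zeros at y ∈ {0, 9}
  x = 9: [0↦10, 1↦8, 2↦4, 3↦9, 4↦1, 5↦2, 6↦1, 7↦9, 8↦4, 9↦8, 10↦10]  zeros at y ∈ ∅
  x = 10: [0↦2, 1↦1, 2↦9, 3↦4, 4↦8, 5↦10, 6↦10, 7↦8, 8↦4, 9↦9, 10↦1]  zeros at y ∈ ∅
Collecting zeros: affine points = {(0, 5), (0, 7), (3, 7), (3, 8), (4, 0), (4, 5), (5, 8), (5, 9), (8, 0), (8, 9)}.
Total count |C(F_11)_aff| = 10.


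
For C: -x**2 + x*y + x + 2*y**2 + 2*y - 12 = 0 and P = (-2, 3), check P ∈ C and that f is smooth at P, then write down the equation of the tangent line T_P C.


Tangent line at P: 8*x + 12*y - 20 = 0.

Step 1: f(-2, 3) = 0, so P lies on C.
Step 2: partial derivatives
  f_x(x, y) = -2*x + y + 1, f_y(x, y) = x + 4*y + 2.
  f_x(P) = 8, f_y(P) = 12 (gradient nonzero, so P is smooth).
Step 3: tangent line at P: 8·(x − -2) + 12·(y − 3) = 0.
Expanding: 8*x + 12*y - 20 = 0.


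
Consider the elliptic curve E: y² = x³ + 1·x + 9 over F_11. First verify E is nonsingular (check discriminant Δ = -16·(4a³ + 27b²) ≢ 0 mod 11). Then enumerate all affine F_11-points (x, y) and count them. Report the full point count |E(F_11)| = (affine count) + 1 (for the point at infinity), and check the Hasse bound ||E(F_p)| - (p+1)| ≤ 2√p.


Affine points = {(0, 3), (0, 8), (1, 0), (4, 0), (6, 0), (8, 1), (8, 10)}; affine count = 7; |E(F_11)| = 8.

Discriminant check: Δ ∝ 4a³ + 27b² = 4·1³ + 27·9² = 4·1 + 27·81 ≡ 2 (mod 11). Nonzero ⇒ E is nonsingular.
For each x ∈ F_11, compute rhs = x³ + 1·x + 9 mod 11, then count y ∈ F_11 with y² ≡ rhs.
  x = 0: rhs = 9, matching y values: 3, 8 (2 points).
  x = 1: rhs = 0, matching y values: 0 (1 points).
  x = 2: rhs = 8, matching y values: none (0 points).
  x = 3: rhs = 6, matching y values: none (0 points).
  x = 4: rhs = 0, matching y values: 0 (1 points).
  x = 5: rhs = 7, matching y values: none (0 points).
  x = 6: rhs = 0, matching y values: 0 (1 points).
  x = 7: rhs = 7, matching y values: none (0 points).
  x = 8: rhs = 1, matching y values: 1, 10 (2 points).
  x = 9: rhs = 10, matching y values: none (0 points).
  x = 10: rhs = 7, matching y values: none (0 points).
Total affine count: 7.
Full point count |E(F_11)| = 7 + 1 = 8.
Hasse bound: |8 − (11+1)| = |-4| = 4 ≤ 2√11 ≈ 6.6332 ✓.


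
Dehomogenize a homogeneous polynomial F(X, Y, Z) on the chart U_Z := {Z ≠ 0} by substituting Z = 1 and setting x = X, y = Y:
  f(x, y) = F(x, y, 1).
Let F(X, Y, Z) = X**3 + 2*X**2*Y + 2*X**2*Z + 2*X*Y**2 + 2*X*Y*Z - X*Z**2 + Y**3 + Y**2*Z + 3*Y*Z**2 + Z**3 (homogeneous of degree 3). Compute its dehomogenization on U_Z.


f(x, y) = x**3 + 2*x**2*y + 2*x**2 + 2*x*y**2 + 2*x*y - x + y**3 + y**2 + 3*y + 1

On U_Z we set Z = 1. Each monomial c·X^i·Y^j·Z^k in F becomes c·x^i·y^j·1^k = c·x^i·y^j.
Substituting Z = 1: F(X, Y, 1) = x**3 + 2*x**2*y + 2*x**2 + 2*x*y**2 + 2*x*y - x + y**3 + y**2 + 3*y + 1.
Note: deg(f) ≤ deg(F) = 3; strict inequality happens when F is divisible by Z (lost terms).


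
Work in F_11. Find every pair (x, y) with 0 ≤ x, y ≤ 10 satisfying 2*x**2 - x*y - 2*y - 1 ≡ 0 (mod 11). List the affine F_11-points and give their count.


Affine F_11-points: {(0, 5), (1, 4), (2, 10), (3, 10), (4, 7), (5, 7), (6, 2), (7, 1), (8, 5), (10, 1)}; count = 10.

For each of the 121 pairs (x, y) ∈ F_11², evaluate f(x, y) mod 11. Record the zeros.
  x = 0: [0↦10, 1↦8, 2↦6, 3↦4, 4↦2, 5↦0, 6↦9, 7↦7, 8↦5, 9↦3, 10↦1]  zeros at y ∈ {5}
  x = 1: [0↦1, 1↦9, 2↦6, 3↦3, 4↦0, 5↦8, 6↦5, 7↦2, 8↦10, 9↦7, 10↦4]  zeros at y ∈ {4}
  x = 2: [0↦7, 1↦3, 2↦10, 3↦6, 4↦2, 5↦9, 6↦5, 7↦1, 8↦8, 9↦4, 10↦0]  zeros at y ∈ {10}
  x = 3: [0↦6, 1↦1, 2↦7, 3↦2, 4↦8, 5↦3, 6↦9, 7↦4, 8↦10, 9↦5, 10↦0]  zeros at y ∈ {10}
  x = 4: [0↦9, 1↦3, 2↦8, 3↦2, 4↦7, 5↦1, 6↦6, 7↦0, 8↦5, 9↦10, 10↦4]  zeros at y ∈ {7}
  x = 5: [0↦5, 1↦9, 2↦2, 3↦6, 4↦10, 5↦3, 6↦7, 7↦0, 8↦4, 9↦8, 10↦1]  zeros at y ∈ {7}
  x = 6: [0↦5, 1↦8, 2↦0, 3↦3, 4↦6, 5↦9, 6↦1, 7↦4, 8↦7, 9↦10, 10↦2]  zeros at y ∈ {2}
  x = 7: [0↦9, 1↦0, 2↦2, 3↦4, 4↦6, 5↦8, 6↦10, 7↦1, 8↦3, 9↦5, 10↦7]  zeros at y ∈ {1}
  x = 8: [0↦6, 1↦7, 2↦8, 3↦9, 4↦10, 5↦0, 6↦1, 7↦2, 8↦3, 9↦4, 10↦5]  zeros at y ∈ {5}
  x = 9: [0↦7, 1↦7, 2↦7, 3↦7, 4↦7, 5↦7, 6↦7, 7↦7, 8↦7, 9↦7, 10↦7]  zeros at y ∈ ∅
  x = 10: [0↦1, 1↦0, 2↦10, 3↦9, 4↦8, 5↦7, 6↦6, 7↦5, 8↦4, 9↦3, 10↦2]  zeros at y ∈ {1}
Collecting zeros: affine points = {(0, 5), (1, 4), (2, 10), (3, 10), (4, 7), (5, 7), (6, 2), (7, 1), (8, 5), (10, 1)}.
Total count |C(F_11)_aff| = 10.


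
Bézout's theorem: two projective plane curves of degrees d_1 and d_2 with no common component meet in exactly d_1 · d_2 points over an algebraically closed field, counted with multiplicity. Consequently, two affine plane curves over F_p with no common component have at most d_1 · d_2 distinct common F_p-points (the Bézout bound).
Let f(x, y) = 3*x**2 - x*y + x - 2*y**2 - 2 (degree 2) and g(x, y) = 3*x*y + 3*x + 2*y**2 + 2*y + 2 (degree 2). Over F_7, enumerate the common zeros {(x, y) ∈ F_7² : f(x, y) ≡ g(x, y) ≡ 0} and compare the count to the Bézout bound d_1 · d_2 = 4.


Common zeros: ∅; count = 0; Bézout bound = 4.

deg(f) = 2, deg(g) = 2, so Bézout bound = 4.
Scan x ∈ F_7. For each x, list the y ∈ F_7 with f(x, y) ≡ 0 and those with g(x, y) ≡ 0 (mod 7); the common zeros in that column are the intersection.
  x = 0: f ≡ 0 at y ∈ ∅; g ≡ 0 at y ∈ {2, 4}; common: ∅.
  x = 1: f ≡ 0 at y ∈ ∅; g ≡ 0 at y ∈ ∅; common: ∅.
  x = 2: f ≡ 0 at y ∈ {2, 4}; g ≡ 0 at y ∈ {5}; common: ∅.
  x = 3: f ≡ 0 at y ∈ {0, 2}; g ≡ 0 at y ∈ ∅; common: ∅.
  x = 4: f ≡ 0 at y ∈ ∅; g ≡ 0 at y ∈ {0}; common: ∅.
  x = 5: f ≡ 0 at y ∈ ∅; g ≡ 0 at y ∈ ∅; common: ∅.
  x = 6: f ≡ 0 at y ∈ {0, 4}; g ≡ 0 at y ∈ {1, 3}; common: ∅.
Collecting: common zeros = ∅, so the count is 0.
Comparison with the Bézout bound: 0 ≤ 4 = deg(f)·deg(g), as expected for curves with no common component (the affine F_7-count falls short of the bound because intersections may lie at infinity, over extension fields, or carry multiplicity).


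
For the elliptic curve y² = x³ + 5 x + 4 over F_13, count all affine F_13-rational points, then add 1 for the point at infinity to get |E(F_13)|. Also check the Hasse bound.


Affine points = {(0, 2), (0, 11), (1, 6), (1, 7), (2, 3), (2, 10), (4, 6), (4, 7), (6, 4), (6, 9), (8, 6), (8, 7), (10, 1), (10, 12), (11, 5), (11, 8)}; affine count = 16; |E(F_13)| = 17.

Discriminant check: Δ ∝ 4a³ + 27b² = 4·5³ + 27·4² = 4·125 + 27·16 ≡ 9 (mod 13). Nonzero ⇒ E is nonsingular.
For each x ∈ F_13, compute rhs = x³ + 5·x + 4 mod 13, then count y ∈ F_13 with y² ≡ rhs.
  x = 0: rhs = 4, matching y values: 2, 11 (2 points).
  x = 1: rhs = 10, matching y values: 6, 7 (2 points).
  x = 2: rhs = 9, matching y values: 3, 10 (2 points).
  x = 3: rhs = 7, matching y values: none (0 points).
  x = 4: rhs = 10, matching y values: 6, 7 (2 points).
  x = 5: rhs = 11, matching y values: none (0 points).
  x = 6: rhs = 3, matching y values: 4, 9 (2 points).
  x = 7: rhs = 5, matching y values: none (0 points).
  x = 8: rhs = 10, matching y values: 6, 7 (2 points).
  x = 9: rhs = 11, matching y values: none (0 points).
  x = 10: rhs = 1, matching y values: 1, 12 (2 points).
  x = 11: rhs = 12, matching y values: 5, 8 (2 points).
  x = 12: rhs = 11, matching y values: none (0 points).
Total affine count: 16.
Full point count |E(F_13)| = 16 + 1 = 17.
Hasse bound: |17 − (13+1)| = |3| = 3 ≤ 2√13 ≈ 7.2111 ✓.


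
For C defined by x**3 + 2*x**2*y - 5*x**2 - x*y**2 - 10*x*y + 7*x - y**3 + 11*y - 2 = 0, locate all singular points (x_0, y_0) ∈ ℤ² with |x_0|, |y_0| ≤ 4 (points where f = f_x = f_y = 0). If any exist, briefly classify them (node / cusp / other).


Singular points: {(2, -1)}; classification: node.

Compute partial derivatives:
  f_x = 3*x**2 + 4*x*y - 10*x - y**2 - 10*y + 7.
  f_y = 2*x**2 - 2*x*y - 10*x - 3*y**2 + 11.
Scan x_0 ∈ {−4, ..., 4}. For each x_0, f_y(x_0, y) is a polynomial in y; find its integer roots y ∈ {−4, ..., 4}, then test f_x and f at those candidates.
  x = -4: f_y(-4, y) = -3*y**2 + 8*y + 83; no integer root y with |y| ≤ 4.
  x = -3: f_y(-3, y) = -3*y**2 + 6*y + 59; no integer root y with |y| ≤ 4.
  x = -2: f_y(-2, y) = -3*y**2 + 4*y + 39; vanishes at y ∈ {-3}. (-2, -3): f_x = 84 ≠ 0.
  x = -1: f_y(-1, y) = -3*y**2 + 2*y + 23; no integer root y with |y| ≤ 4.
  x = 0: f_y(0, y) = 11 - 3*y**2; no integer root y with |y| ≤ 4.
  x = 1: f_y(1, y) = -3*y**2 - 2*y + 3; no integer root y with |y| ≤ 4.
  x = 2: f_y(2, y) = -3*y**2 - 4*y - 1; vanishes at y ∈ {-1}. (2, -1): f_x = 0, f = 0 — SINGULAR.
  x = 3: f_y(3, y) = -3*y**2 - 6*y - 1; no integer root y with |y| ≤ 4.
  x = 4: f_y(4, y) = -3*y**2 - 8*y + 3; vanishes at y ∈ {-3}. (4, -3): f_x = -12 ≠ 0.
Only singular point on the grid: (2, -1).
Classify: substitute x = 2 + u, y = -1 + v and expand: f = u**3 + 2*u**2*v - u**2 - u*v**2 - v**3 + v**2.
No constant or linear terms (consistent with a singular point). Quadratic part: -u**2 + v**2. Cubic part: u**3 + 2*u**2*v - u*v**2 - v**3.
The quadratic part v**2 - u**2 = (v − u)(v + u) splits into two distinct linear factors, so there are two distinct tangent lines y − -1 = ±(x − 2) — this is a node (ordinary double point).
Classification: node.


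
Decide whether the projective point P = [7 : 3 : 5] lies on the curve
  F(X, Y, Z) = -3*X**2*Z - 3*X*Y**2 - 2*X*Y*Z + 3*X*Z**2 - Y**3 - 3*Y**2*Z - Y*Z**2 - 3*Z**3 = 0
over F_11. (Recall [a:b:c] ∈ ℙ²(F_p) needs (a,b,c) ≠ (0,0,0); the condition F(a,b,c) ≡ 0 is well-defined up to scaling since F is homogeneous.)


F(7,3,5) ≡ 0 (mod 11); P is on the curve.

Evaluate F(7, 3, 5) term-by-term (mod 11).
  -3*X**2*Z ↦ -3·49·1·5 = -735
  -3*X*Y**2 ↦ -3·7·9·1 = -189
  -2*X*Y*Z ↦ -2·7·3·5 = -210
  3*X*Z**2 ↦ 3·7·1·25 = 525
  -Y**3 ↦ -1·1·27·1 = -27
  -3*Y**2*Z ↦ -3·1·9·5 = -135
  -Y*Z**2 ↦ -1·1·3·25 = -75
  -3*Z**3 ↦ -3·1·1·125 = -375
Sum: F(7, 3, 5) = (-735) + (-189) + (-210) + (525) + (-27) + (-135) + (-75) + (-375) = -1221.
Reducing mod 11: -1221 ≡ 0 (mod 11).
Since F(a, b, c) ≡ 0 (mod 11), P lies on the curve.


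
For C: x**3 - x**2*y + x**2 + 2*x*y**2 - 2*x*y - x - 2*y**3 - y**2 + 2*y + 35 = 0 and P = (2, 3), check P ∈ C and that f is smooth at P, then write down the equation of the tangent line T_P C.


Tangent line at P: 15*x - 42*y + 96 = 0.

Step 1: f(2, 3) = 0, so P lies on C.
Step 2: partial derivatives
  f_x(x, y) = 3*x**2 - 2*x*y + 2*x + 2*y**2 - 2*y - 1, f_y(x, y) = -x**2 + 4*x*y - 2*x - 6*y**2 - 2*y + 2.
  f_x(P) = 15, f_y(P) = -42 (gradient nonzero, so P is smooth).
Step 3: tangent line at P: 15·(x − 2) + -42·(y − 3) = 0.
Expanding: 15*x - 42*y + 96 = 0.


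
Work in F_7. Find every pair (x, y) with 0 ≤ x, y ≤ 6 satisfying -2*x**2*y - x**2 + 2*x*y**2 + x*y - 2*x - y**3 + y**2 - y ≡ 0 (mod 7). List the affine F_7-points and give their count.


Affine F_7-points: {(0, 0), (0, 3), (0, 5), (1, 5), (5, 0), (5, 2)}; count = 6.

For each of the 49 pairs (x, y) ∈ F_7², evaluate f(x, y) mod 7. Record the zeros.
  x = 0: [0↦0, 1↦6, 2↦1, 3↦0, 4↦4, 5↦0, 6↦3]  zeros at y ∈ {0, 3, 5}
  x = 1: [0↦4, 1↦4, 2↦4, 3↦5, 4↦1, 5↦0, 6↦3]  zeros at y ∈ {5}
  x = 2: [0↦6, 1↦3, 2↦4, 3↦3, 4↦1, 5↦6, 6↦5]  zeros at y ∈ ∅
  x = 3: [0↦6, 1↦3, 2↦1, 3↦1, 4↦4, 5↦4, 6↦2]  zeros at y ∈ ∅
  x = 4: [0↦4, 1↦4, 2↦2, 3↦6, 4↦3, 5↦1, 6↦1]  zeros at y ∈ ∅
  x = 5: [0↦0, 1↦6, 2↦0, 3↦4, 4↦5, 5↦4, 6↦2]  zeros at y ∈ {0, 2}
  x = 6: [0↦1, 1↦2, 2↦2, 3↦2, 4↦3, 5↦6, 6↦5]  zeros at y ∈ ∅
Collecting zeros: affine points = {(0, 0), (0, 3), (0, 5), (1, 5), (5, 0), (5, 2)}.
Total count |C(F_7)_aff| = 6.


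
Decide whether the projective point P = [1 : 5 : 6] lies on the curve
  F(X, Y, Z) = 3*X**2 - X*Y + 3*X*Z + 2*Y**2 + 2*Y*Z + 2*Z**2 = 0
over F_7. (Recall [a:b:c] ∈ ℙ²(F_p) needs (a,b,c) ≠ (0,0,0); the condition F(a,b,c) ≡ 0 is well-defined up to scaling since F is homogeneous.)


F(1,5,6) ≡ 2 (mod 7); P is NOT on the curve.

Evaluate F(1, 5, 6) term-by-term (mod 7).
  3*X**2 ↦ 3·1·1·1 = 3
  -X*Y ↦ -1·1·5·1 = -5
  3*X*Z ↦ 3·1·1·6 = 18
  2*Y**2 ↦ 2·1·25·1 = 50
  2*Y*Z ↦ 2·1·5·6 = 60
  2*Z**2 ↦ 2·1·1·36 = 72
Sum: F(1, 5, 6) = (3) + (-5) + (18) + (50) + (60) + (72) = 198.
Reducing mod 7: 198 ≡ 2 (mod 7).
Since F(a, b, c) ≡ 2 ≠ 0 (mod 7), P does NOT lie on the curve.


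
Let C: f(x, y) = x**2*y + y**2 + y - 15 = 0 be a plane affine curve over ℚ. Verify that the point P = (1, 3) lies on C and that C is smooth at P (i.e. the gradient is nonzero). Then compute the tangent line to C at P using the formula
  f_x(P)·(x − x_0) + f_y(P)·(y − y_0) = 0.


Tangent line at P: 6*x + 8*y - 30 = 0.

Step 1: f(1, 3) = 0, so P lies on C.
Step 2: partial derivatives
  f_x(x, y) = 2*x*y, f_y(x, y) = x**2 + 2*y + 1.
  f_x(P) = 6, f_y(P) = 8 (gradient nonzero, so P is smooth).
Step 3: tangent line at P: 6·(x − 1) + 8·(y − 3) = 0.
Expanding: 6*x + 8*y - 30 = 0.


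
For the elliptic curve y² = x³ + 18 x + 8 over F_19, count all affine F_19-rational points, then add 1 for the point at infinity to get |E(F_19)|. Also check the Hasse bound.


Affine points = {(4, 7), (4, 12), (6, 3), (6, 16), (9, 5), (9, 14), (11, 6), (11, 13), (13, 8), (13, 11), (15, 9), (15, 10)}; affine count = 12; |E(F_19)| = 13.

Discriminant check: Δ ∝ 4a³ + 27b² = 4·18³ + 27·8² = 4·5832 + 27·64 ≡ 14 (mod 19). Nonzero ⇒ E is nonsingular.
For each x ∈ F_19, compute rhs = x³ + 18·x + 8 mod 19, then count y ∈ F_19 with y² ≡ rhs.
  x = 0: rhs = 8, matching y values: none (0 points).
  x = 1: rhs = 8, matching y values: none (0 points).
  x = 2: rhs = 14, matching y values: none (0 points).
  x = 3: rhs = 13, matching y values: none (0 points).
  x = 4: rhs = 11, matching y values: 7, 12 (2 points).
  x = 5: rhs = 14, matching y values: none (0 points).
  x = 6: rhs = 9, matching y values: 3, 16 (2 points).
  x = 7: rhs = 2, matching y values: none (0 points).
  x = 8: rhs = 18, matching y values: none (0 points).
  x = 9: rhs = 6, matching y values: 5, 14 (2 points).
  x = 10: rhs = 10, matching y values: none (0 points).
  x = 11: rhs = 17, matching y values: 6, 13 (2 points).
  x = 12: rhs = 14, matching y values: none (0 points).
  x = 13: rhs = 7, matching y values: 8, 11 (2 points).
  x = 14: rhs = 2, matching y values: none (0 points).
  x = 15: rhs = 5, matching y values: 9, 10 (2 points).
  x = 16: rhs = 3, matching y values: none (0 points).
  x = 17: rhs = 2, matching y values: none (0 points).
  x = 18: rhs = 8, matching y values: none (0 points).
Total affine count: 12.
Full point count |E(F_19)| = 12 + 1 = 13.
Hasse bound: |13 − (19+1)| = |-7| = 7 ≤ 2√19 ≈ 8.7178 ✓.


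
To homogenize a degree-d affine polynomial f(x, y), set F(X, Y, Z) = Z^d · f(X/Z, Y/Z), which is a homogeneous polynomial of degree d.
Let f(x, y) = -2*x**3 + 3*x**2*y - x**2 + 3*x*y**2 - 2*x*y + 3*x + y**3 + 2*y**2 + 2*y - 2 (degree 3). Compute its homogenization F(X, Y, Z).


F(X, Y, Z) = -2*X**3 + 3*X**2*Y - X**2*Z + 3*X*Y**2 - 2*X*Y*Z + 3*X*Z**2 + Y**3 + 2*Y**2*Z + 2*Y*Z**2 - 2*Z**3

deg(f) = 3.
Substitute x = X/Z, y = Y/Z into f, then multiply by Z^3.
  monomial -2·x^3·y^0 ↦ -2·X^3·Y^0·Z^0.
  monomial 3·x^2·y^1 ↦ 3·X^2·Y^1·Z^0.
  monomial -1·x^2·y^0 ↦ -1·X^2·Y^0·Z^1.
  monomial 3·x^1·y^2 ↦ 3·X^1·Y^2·Z^0.
  monomial -2·x^1·y^1 ↦ -2·X^1·Y^1·Z^1.
  monomial 3·x^1·y^0 ↦ 3·X^1·Y^0·Z^2.
  monomial 1·x^0·y^3 ↦ 1·X^0·Y^3·Z^0.
  monomial 2·x^0·y^2 ↦ 2·X^0·Y^2·Z^1.
  monomial 2·x^0·y^1 ↦ 2·X^0·Y^1·Z^2.
  monomial -2·x^0·y^0 ↦ -2·X^0·Y^0·Z^3.
Collecting: F(X, Y, Z) = -2*X**3 + 3*X**2*Y - X**2*Z + 3*X*Y**2 - 2*X*Y*Z + 3*X*Z**2 + Y**3 + 2*Y**2*Z + 2*Y*Z**2 - 2*Z**3.


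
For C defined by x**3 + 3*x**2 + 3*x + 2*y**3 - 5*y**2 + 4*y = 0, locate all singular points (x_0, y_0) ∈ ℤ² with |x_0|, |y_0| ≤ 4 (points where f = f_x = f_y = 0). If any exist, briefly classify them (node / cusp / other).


Singular points: {(-1, 1)}; classification: cusp.

Compute partial derivatives:
  f_x = 3*x**2 + 6*x + 3.
  f_y = 6*y**2 - 10*y + 4.
Scan x_0 ∈ {−4, ..., 4}. For each x_0, f_y(x_0, y) is a polynomial in y; find its integer roots y ∈ {−4, ..., 4}, then test f_x and f at those candidates.
  x = -4: f_y(-4, y) = 6*y**2 - 10*y + 4; vanishes at y ∈ {1}. (-4, 1): f_x = 27 ≠ 0.
  x = -3: f_y(-3, y) = 6*y**2 - 10*y + 4; vanishes at y ∈ {1}. (-3, 1): f_x = 12 ≠ 0.
  x = -2: f_y(-2, y) = 6*y**2 - 10*y + 4; vanishes at y ∈ {1}. (-2, 1): f_x = 3 ≠ 0.
  x = -1: f_y(-1, y) = 6*y**2 - 10*y + 4; vanishes at y ∈ {1}. (-1, 1): f_x = 0, f = 0 — SINGULAR.
  x = 0: f_y(0, y) = 6*y**2 - 10*y + 4; vanishes at y ∈ {1}. (0, 1): f_x = 3 ≠ 0.
  x = 1: f_y(1, y) = 6*y**2 - 10*y + 4; vanishes at y ∈ {1}. (1, 1): f_x = 12 ≠ 0.
  x = 2: f_y(2, y) = 6*y**2 - 10*y + 4; vanishes at y ∈ {1}. (2, 1): f_x = 27 ≠ 0.
  x = 3: f_y(3, y) = 6*y**2 - 10*y + 4; vanishes at y ∈ {1}. (3, 1): f_x = 48 ≠ 0.
  x = 4: f_y(4, y) = 6*y**2 - 10*y + 4; vanishes at y ∈ {1}. (4, 1): f_x = 75 ≠ 0.
Only singular point on the grid: (-1, 1).
Classify: substitute x = -1 + u, y = 1 + v and expand: f = u**3 + 2*v**3 + v**2.
No constant or linear terms (consistent with a singular point). Quadratic part: v**2. Cubic part: u**3 + 2*v**3.
The quadratic part v**2 is a perfect square, so there is a single (double) tangent line v = 0, i.e. y = 1. Restricting the cubic part to that line (v = 0) leaves u**3 ≠ 0, so f is not divisible by v and the branch is v² ≈ -u**3 to lowest order — this is a cusp.
Classification: cusp.
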